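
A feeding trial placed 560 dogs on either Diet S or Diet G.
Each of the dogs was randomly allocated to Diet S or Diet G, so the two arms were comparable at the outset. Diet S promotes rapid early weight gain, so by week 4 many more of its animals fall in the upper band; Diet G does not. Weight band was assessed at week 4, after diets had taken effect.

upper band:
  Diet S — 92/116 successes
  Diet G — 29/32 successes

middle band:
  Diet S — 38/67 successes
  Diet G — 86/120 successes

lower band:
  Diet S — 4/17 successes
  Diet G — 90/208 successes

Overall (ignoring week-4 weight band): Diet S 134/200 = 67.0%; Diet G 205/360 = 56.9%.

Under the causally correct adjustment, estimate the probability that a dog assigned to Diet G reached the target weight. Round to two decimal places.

The stratified and pooled comparisons disagree (Diet G wins within each week-4 weight band; Diet S wins overall), so the answer turns on the causal role of week-4 weight band.
Week-4 weight band lies on the pathway diet → week-4 weight band → outcome, so adjusting for it blocks the indirect effect. For the total causal effect of diet, use the unadjusted pooled rates.
So P(outcome | do(Diet G)) is just the pooled rate for Diet G: 205/360 = 0.569.

0.57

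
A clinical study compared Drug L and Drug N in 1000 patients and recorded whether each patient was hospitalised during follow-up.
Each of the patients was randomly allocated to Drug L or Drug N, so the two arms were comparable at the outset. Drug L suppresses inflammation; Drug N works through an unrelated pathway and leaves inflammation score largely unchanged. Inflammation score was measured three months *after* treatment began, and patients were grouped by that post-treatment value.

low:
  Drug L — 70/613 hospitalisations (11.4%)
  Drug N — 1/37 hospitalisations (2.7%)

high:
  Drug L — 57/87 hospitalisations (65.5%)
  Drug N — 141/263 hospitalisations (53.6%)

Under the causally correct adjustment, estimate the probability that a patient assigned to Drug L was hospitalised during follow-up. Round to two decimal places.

Inflammation score here is a post-treatment variable shaped by the drug; conditioning on it would introduce bias rather than remove it. The overall comparison is the causal one.
So P(outcome | do(Drug L)) is just the pooled rate for Drug L: 127/700 = 0.181.

0.18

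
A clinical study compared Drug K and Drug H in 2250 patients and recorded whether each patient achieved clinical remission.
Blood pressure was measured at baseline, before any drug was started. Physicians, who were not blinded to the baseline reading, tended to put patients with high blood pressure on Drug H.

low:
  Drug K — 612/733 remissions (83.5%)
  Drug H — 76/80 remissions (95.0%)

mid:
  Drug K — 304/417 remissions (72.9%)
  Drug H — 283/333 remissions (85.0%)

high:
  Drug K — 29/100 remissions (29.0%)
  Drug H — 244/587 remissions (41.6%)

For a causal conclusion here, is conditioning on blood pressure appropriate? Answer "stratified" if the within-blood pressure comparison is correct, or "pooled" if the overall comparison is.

stratified

Blood pressure satisfies the back-door criterion: it is not a descendant of the drug, and it blocks the spurious path from drug to outcome. Adjusting for it (i.e., using the within-blood pressure rates) gives the causal effect.
Within each level — low: 83.5% vs 95.0%; mid: 72.9% vs 85.0%; high: 29.0% vs 41.6% — Drug H is higher every time.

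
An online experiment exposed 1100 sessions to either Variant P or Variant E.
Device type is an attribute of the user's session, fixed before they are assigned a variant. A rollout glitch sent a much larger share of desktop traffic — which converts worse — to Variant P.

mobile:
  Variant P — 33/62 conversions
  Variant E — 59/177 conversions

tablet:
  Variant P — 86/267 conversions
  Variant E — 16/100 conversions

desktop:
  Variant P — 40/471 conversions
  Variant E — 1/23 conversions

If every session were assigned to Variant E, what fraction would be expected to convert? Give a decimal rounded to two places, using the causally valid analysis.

Here device type is a common cause — it drives both which variant a case falls under and the outcome. The crude comparison mixes populations; the stratum-specific rates are the causally relevant ones.
Standardising Variant E to the population device type mix: 0.217·59/177 + 0.334·16/100 + 0.449·1/23 = 0.145.

0.15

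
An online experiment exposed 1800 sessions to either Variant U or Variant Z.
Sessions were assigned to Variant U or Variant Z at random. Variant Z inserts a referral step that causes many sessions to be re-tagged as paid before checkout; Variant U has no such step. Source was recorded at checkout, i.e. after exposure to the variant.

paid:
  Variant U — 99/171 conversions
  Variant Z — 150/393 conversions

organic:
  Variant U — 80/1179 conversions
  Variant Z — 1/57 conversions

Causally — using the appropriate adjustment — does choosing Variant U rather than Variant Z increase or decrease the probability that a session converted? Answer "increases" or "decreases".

decreases

Stratifying would compare variants among sessions the variants themselves sorted into traffic source groups — a form of selection on an intermediate. The unconditioned pooled rates give the total causal effect.
Pooled: Variant U 13.3% vs Variant Z 33.6%; Variant Z is higher overall.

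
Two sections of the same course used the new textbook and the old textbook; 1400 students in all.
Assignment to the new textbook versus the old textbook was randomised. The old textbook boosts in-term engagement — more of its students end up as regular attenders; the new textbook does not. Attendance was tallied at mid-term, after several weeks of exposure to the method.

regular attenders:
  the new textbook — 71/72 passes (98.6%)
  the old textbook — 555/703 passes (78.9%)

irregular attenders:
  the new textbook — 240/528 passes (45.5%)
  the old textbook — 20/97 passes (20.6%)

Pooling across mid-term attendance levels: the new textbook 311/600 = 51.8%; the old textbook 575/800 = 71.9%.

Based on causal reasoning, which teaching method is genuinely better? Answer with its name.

Mid-term attendance is recorded after the teaching method and is itself shifted by it — it sits on the causal path from teaching method to outcome. Conditioning on a mediator would strip out part of the effect we want; the pooled comparison gives the total causal effect.
Pooled: the new textbook 51.8% vs the old textbook 71.9%; the old textbook is higher overall.

the old textbook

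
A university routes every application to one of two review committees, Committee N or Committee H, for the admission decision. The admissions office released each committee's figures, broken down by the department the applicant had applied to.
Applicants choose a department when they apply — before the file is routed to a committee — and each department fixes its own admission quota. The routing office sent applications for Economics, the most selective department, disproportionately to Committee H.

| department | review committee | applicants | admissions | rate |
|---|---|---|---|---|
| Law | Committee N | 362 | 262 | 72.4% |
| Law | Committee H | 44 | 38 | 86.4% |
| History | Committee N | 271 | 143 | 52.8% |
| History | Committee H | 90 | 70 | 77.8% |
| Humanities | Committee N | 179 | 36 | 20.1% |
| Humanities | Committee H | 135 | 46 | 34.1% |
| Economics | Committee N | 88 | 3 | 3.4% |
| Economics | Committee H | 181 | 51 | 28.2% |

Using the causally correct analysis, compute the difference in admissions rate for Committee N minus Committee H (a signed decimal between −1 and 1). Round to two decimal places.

Department is set before the review committee has any effect — it is not caused by the review committee — and it independently drives the outcome. That makes it a confounder, so the causal comparison is within department levels.
Adjusting over the population distribution of department: 0.301·(0.724−0.864) + 0.267·(0.528−0.778) + 0.233·(0.201−0.341) + 0.199·(0.034−0.282) = -0.191.

-0.19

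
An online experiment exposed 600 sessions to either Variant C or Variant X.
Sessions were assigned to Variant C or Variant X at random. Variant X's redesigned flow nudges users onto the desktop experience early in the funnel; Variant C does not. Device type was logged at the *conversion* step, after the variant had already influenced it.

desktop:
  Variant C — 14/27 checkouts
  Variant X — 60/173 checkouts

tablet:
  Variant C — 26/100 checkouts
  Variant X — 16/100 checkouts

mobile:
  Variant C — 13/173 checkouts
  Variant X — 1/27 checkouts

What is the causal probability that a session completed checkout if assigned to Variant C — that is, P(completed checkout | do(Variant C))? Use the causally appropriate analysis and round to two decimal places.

0.18

The stratified and pooled comparisons disagree (Variant C wins within each device type; Variant X wins overall), so the answer turns on the causal role of device type.
Device type is downstream of the variant. One should not condition on a consequence of treatment, so the overall rates are the right comparison.
So P(outcome | do(Variant C)) is just the pooled rate for Variant C: 53/300 = 0.177.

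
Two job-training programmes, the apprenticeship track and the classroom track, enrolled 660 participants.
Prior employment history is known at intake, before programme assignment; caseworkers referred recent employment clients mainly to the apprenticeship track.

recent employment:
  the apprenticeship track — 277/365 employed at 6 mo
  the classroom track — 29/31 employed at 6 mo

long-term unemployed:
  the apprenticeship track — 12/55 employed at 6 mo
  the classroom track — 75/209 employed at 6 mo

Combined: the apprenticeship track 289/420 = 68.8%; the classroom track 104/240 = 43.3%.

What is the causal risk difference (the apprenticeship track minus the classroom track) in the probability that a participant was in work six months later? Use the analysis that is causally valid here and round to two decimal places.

Within every prior employment history level the classroom track has the higher rate, yet pooled the apprenticeship track does — Simpson's reversal.
Prior employment history is set before the programme has any effect — it is not caused by the programme — and it independently drives the outcome. That makes it a confounder, so the causal comparison is within prior employment history levels.
Adjusting over the population distribution of prior employment history: 0.600·(0.759−0.935) + 0.400·(0.218−0.359) = -0.162.

-0.16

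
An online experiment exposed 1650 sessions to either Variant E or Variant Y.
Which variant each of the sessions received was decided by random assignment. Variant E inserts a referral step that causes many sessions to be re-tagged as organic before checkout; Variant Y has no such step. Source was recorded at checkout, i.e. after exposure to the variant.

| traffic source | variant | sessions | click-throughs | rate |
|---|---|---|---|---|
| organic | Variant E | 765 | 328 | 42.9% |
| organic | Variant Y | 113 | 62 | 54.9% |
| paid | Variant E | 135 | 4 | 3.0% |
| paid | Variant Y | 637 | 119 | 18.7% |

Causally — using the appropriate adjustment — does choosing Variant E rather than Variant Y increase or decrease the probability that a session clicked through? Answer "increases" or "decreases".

The stratified and pooled comparisons disagree (Variant Y wins within each traffic source; Variant E wins overall), so the answer turns on the causal role of traffic source.
Traffic source is downstream of the variant. One should not condition on a consequence of treatment, so the overall rates are the right comparison.
Pooled: Variant E 36.9% vs Variant Y 24.1%; Variant E is higher overall.

increases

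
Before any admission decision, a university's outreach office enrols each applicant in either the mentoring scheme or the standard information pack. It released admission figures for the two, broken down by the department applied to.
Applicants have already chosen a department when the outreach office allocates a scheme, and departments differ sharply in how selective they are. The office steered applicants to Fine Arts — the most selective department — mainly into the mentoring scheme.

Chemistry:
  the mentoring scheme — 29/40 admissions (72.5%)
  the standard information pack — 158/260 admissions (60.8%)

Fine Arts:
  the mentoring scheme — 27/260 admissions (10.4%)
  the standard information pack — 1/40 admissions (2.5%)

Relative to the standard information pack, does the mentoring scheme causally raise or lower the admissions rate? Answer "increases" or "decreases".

Since department is a pre-existing factor (not a product of the outreach scheme) and it affects the outcome on its own, it is a confounder. The stratified rates, not the pooled rate, identify the causal effect.
Within each level — Chemistry: 72.5% vs 60.8%; Fine Arts: 10.4% vs 2.5% — the mentoring scheme is higher every time.

increases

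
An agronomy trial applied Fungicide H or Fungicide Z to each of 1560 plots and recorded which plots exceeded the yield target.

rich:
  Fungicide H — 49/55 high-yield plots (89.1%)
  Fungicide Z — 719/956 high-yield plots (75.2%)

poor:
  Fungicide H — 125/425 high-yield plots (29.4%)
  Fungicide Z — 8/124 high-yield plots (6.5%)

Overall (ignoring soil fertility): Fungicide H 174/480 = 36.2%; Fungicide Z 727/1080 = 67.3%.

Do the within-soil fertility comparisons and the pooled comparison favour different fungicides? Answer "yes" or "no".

Within each soil fertility level (rich 89.1% vs 75.2%; poor 29.4% vs 6.5%), Fungicide H has the higher rate every time. Pooled: 36.2% vs 67.3% — Fungicide Z has the higher rate overall. The two comparisons disagree.

yes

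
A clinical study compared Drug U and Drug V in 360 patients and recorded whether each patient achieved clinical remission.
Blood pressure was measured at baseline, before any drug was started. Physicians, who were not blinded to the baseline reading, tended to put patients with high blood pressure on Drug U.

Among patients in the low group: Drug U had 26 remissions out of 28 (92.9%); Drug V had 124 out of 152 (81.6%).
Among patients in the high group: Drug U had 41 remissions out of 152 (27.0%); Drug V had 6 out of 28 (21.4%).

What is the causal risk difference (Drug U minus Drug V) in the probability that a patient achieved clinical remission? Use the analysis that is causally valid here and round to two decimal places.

Nothing the drug does changes blood pressure; the imbalance is an allocation artefact. With blood pressure also predicting the outcome, the pooled figure is confounded, and the within-stratum comparison is the causal one.
Adjusting over the population distribution of blood pressure: 0.500·(0.929−0.816) + 0.500·(0.270−0.214) = +0.084.

+0.08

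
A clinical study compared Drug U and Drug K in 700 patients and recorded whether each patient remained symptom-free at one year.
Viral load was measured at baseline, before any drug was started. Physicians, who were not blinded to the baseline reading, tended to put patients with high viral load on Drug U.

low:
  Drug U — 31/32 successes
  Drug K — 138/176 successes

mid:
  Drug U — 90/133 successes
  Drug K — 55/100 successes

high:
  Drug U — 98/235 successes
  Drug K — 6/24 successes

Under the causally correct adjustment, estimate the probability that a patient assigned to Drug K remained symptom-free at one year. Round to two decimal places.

The viral load-specific comparison favours Drug U throughout, but the pooled figures favour Drug K. The question is whether to condition on viral load.
Here viral load is a common cause — it drives both which drug a case falls under and the outcome. The crude comparison mixes populations; the stratum-specific rates are the causally relevant ones.
Standardising Drug K to the population viral load mix: 0.297·138/176 + 0.333·55/100 + 0.370·6/24 = 0.509.

0.51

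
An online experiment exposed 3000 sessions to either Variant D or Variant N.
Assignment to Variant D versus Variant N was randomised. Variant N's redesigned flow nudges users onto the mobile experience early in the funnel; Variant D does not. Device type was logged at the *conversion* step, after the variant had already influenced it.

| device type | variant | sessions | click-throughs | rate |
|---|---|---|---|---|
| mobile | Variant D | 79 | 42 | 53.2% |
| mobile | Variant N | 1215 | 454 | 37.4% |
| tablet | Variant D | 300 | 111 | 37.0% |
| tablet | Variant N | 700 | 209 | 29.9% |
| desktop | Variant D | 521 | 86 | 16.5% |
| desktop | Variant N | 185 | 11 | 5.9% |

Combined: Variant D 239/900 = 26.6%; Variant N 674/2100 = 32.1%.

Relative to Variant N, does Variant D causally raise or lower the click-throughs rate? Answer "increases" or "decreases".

decreases

Device type is recorded after the variant and is itself shifted by it — it sits on the causal path from variant to outcome. Conditioning on a mediator would strip out part of the effect we want; the pooled comparison gives the total causal effect.
Pooled: Variant D 26.6% vs Variant N 32.1%; Variant N is higher overall.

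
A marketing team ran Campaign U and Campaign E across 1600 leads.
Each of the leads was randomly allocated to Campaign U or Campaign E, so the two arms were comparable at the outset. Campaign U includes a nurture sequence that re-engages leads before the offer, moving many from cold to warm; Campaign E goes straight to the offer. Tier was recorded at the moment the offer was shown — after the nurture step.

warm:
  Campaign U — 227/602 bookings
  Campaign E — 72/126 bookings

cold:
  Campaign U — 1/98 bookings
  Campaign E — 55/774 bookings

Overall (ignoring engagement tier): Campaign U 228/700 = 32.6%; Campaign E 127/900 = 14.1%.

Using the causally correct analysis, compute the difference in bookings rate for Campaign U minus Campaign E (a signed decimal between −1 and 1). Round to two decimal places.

+0.18

Campaign E is higher inside every engagement tier stratum but Campaign U is higher in aggregate. Whether to stratify depends on how engagement tier relates to the campaign.
Engagement tier is downstream of the campaign. One should not condition on a consequence of treatment, so the overall rates are the right comparison.
The causal difference is the pooled difference: 0.326 − 0.141 = +0.185.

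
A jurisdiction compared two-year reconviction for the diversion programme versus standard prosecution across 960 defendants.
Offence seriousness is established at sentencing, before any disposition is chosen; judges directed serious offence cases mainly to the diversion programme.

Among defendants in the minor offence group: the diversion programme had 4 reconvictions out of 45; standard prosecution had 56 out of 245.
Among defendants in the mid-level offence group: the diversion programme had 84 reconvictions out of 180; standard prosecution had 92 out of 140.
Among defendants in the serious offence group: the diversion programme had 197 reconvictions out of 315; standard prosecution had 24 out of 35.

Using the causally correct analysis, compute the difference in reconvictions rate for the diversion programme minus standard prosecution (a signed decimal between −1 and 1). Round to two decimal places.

The stratified and pooled comparisons disagree (the diversion programme wins within each offence seriousness; standard prosecution wins overall), so the answer turns on the causal role of offence seriousness.
Here offence seriousness is a common cause — it drives both which disposition a case falls under and the outcome. The crude comparison mixes populations; the stratum-specific rates are the causally relevant ones.
Adjusting over the population distribution of offence seriousness: 0.302·(0.089−0.229) + 0.333·(0.467−0.657) + 0.365·(0.625−0.686) = -0.128.

-0.13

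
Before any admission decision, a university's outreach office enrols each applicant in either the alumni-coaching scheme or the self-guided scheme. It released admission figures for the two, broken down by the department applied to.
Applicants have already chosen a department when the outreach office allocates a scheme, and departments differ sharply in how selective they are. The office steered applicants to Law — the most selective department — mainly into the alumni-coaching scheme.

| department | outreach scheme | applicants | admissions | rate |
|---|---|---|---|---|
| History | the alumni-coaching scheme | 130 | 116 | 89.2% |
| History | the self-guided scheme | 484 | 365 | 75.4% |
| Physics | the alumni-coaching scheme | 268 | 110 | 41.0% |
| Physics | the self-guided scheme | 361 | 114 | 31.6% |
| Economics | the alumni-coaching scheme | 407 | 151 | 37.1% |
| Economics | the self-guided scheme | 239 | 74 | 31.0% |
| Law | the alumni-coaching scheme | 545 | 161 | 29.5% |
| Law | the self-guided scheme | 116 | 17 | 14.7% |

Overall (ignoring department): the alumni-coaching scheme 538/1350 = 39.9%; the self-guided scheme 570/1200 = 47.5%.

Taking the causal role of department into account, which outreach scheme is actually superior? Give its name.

the alumni-coaching scheme

The stratified and pooled comparisons disagree (the alumni-coaching scheme wins within each department; the self-guided scheme wins overall), so the answer turns on the causal role of department.
Department satisfies the back-door criterion: it is not a descendant of the outreach scheme, and it blocks the spurious path from outreach scheme to outcome. Adjusting for it (i.e., using the within-department rates) gives the causal effect.
Within each level — History: 89.2% vs 75.4%; Physics: 41.0% vs 31.6%; Economics: 37.1% vs 31.0%; Law: 29.5% vs 14.7% — the alumni-coaching scheme is higher every time.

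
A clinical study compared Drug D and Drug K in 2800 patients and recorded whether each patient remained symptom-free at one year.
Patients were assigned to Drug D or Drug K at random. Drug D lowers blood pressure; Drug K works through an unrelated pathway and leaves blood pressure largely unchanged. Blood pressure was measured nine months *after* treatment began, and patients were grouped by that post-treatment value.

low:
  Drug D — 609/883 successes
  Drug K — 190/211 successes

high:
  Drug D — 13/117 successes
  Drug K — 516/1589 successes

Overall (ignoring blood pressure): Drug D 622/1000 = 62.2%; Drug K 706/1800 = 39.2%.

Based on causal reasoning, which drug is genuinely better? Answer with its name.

The distribution of blood pressure is itself part of what the drug does — it is an intermediate outcome. Holding it fixed would remove that part of the effect; the total effect is the pooled difference.
Pooled: Drug D 62.2% vs Drug K 39.2%; Drug D is higher overall.

Drug D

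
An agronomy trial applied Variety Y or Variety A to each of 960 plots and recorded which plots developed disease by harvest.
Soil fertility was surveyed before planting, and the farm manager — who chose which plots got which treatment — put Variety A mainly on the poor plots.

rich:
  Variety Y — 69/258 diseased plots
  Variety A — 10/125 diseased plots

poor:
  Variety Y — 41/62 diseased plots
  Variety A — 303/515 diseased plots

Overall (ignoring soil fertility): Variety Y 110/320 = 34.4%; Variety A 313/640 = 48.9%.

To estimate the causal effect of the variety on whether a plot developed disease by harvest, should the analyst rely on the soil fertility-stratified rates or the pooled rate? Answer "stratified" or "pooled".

stratified

The soil fertility-specific comparison favours Variety A throughout, but the pooled figures favour Variety Y. The question is whether to condition on soil fertility.
Soil fertility differs across varietys for reasons unrelated to any effect of the variety itself, and it separately predicts the outcome — a classic confounder. We must compare within soil fertility levels.
Within each level — rich: 26.7% vs 8.0%; poor: 66.1% vs 58.8% — Variety A is lower every time.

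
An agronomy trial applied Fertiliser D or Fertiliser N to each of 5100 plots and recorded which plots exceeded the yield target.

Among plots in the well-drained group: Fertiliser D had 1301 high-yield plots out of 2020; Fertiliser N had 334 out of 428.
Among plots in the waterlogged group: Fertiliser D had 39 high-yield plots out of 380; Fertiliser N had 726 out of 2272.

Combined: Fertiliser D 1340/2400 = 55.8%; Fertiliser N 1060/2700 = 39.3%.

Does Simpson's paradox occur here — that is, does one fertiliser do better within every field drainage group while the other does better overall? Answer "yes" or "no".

yes

Within each field drainage level (well-drained 64.4% vs 78.0%; waterlogged 10.3% vs 32.0%), Fertiliser N has the higher rate every time. Pooled: 55.8% vs 39.3% — Fertiliser D has the higher rate overall. The two comparisons disagree.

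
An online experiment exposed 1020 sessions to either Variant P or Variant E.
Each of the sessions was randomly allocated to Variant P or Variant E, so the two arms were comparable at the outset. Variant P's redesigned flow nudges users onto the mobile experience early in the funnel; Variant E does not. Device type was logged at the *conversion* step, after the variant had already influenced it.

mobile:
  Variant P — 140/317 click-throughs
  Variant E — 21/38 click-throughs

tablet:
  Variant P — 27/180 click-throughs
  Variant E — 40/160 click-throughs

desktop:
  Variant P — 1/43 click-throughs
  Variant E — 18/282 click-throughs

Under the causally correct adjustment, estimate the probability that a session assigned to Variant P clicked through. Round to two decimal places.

Device type lies on the pathway variant → device type → outcome, so adjusting for it blocks the indirect effect. For the total causal effect of variant, use the unadjusted pooled rates.
So P(outcome | do(Variant P)) is just the pooled rate for Variant P: 168/540 = 0.311.

0.31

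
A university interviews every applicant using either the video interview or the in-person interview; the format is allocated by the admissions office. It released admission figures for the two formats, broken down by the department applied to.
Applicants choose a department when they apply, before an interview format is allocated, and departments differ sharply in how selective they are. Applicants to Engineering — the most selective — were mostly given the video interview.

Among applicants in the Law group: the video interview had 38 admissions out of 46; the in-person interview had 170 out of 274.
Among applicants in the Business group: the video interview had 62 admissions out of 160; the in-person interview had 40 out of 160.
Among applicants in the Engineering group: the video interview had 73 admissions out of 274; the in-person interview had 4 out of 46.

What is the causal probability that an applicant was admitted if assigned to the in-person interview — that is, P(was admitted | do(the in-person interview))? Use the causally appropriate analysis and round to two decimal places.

Department is set before the interview format has any effect — it is not caused by the interview format — and it independently drives the outcome. That makes it a confounder, so the causal comparison is within department levels.
Standardising the in-person interview to the population department mix: 0.333·170/274 + 0.333·40/160 + 0.333·4/46 = 0.319.

0.32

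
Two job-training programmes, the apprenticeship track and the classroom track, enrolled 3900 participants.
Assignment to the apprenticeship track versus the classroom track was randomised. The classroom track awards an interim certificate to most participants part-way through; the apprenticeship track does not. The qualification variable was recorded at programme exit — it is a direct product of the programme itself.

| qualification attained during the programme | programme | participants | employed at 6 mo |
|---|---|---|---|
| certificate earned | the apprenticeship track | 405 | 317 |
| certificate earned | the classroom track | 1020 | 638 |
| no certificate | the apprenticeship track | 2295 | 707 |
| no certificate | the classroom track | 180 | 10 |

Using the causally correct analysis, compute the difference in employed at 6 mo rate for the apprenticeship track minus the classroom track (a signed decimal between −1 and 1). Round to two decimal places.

-0.16

Qualification attained during the programme here is a post-treatment variable shaped by the programme; conditioning on it would introduce bias rather than remove it. The overall comparison is the causal one.
The causal difference is the pooled difference: 0.379 − 0.540 = -0.161.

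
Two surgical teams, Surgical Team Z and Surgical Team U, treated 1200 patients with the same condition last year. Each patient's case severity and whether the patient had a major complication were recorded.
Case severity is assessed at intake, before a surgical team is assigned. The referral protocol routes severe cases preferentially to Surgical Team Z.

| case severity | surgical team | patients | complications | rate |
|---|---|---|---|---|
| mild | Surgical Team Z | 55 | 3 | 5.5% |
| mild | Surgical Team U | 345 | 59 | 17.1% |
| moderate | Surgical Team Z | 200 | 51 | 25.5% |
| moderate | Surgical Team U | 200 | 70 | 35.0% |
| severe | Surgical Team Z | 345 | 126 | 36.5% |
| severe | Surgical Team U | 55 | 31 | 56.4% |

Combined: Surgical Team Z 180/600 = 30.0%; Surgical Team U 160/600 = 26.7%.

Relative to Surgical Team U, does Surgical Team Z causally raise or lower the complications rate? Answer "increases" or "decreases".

The stratified and pooled comparisons disagree (Surgical Team Z wins within each case severity; Surgical Team U wins overall), so the answer turns on the causal role of case severity.
Case severity satisfies the back-door criterion: it is not a descendant of the surgical team, and it blocks the spurious path from surgical team to outcome. Adjusting for it (i.e., using the within-case severity rates) gives the causal effect.
Within each level — mild: 5.5% vs 17.1%; moderate: 25.5% vs 35.0%; severe: 36.5% vs 56.4% — Surgical Team Z is lower every time.

decreases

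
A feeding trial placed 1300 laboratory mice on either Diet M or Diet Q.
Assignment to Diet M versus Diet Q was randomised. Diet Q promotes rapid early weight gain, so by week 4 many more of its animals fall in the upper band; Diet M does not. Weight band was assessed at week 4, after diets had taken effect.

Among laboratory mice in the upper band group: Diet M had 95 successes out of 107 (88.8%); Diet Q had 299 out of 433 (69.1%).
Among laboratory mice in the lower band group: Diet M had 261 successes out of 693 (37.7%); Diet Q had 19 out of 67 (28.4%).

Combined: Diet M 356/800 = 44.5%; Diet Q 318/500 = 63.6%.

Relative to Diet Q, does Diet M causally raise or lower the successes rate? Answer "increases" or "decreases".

decreases

Week-4 weight band is downstream of the diet. One should not condition on a consequence of treatment, so the overall rates are the right comparison.
Pooled: Diet M 44.5% vs Diet Q 63.6%; Diet Q is higher overall.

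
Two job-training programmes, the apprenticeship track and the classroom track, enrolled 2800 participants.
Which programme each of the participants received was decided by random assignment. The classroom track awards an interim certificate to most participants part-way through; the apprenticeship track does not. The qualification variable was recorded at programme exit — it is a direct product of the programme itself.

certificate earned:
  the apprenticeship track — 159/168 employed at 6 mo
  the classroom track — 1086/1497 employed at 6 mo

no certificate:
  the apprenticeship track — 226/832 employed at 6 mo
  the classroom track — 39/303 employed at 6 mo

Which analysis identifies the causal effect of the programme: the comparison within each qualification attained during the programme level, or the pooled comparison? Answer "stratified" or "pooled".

Stratifying would compare programmes among participants the programmes themselves sorted into qualification attained during the programme groups — a form of selection on an intermediate. The unconditioned pooled rates give the total causal effect.
Pooled: the apprenticeship track 38.5% vs the classroom track 62.5%; the classroom track is higher overall.

pooled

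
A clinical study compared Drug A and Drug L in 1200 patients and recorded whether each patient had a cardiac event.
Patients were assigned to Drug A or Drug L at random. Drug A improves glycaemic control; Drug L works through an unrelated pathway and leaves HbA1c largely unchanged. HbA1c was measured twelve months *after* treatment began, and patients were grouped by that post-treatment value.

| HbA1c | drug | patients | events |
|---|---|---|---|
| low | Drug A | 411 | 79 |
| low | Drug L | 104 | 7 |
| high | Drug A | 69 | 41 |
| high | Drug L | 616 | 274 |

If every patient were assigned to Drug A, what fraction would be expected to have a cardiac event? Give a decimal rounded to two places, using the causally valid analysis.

0.25

Within every HbA1c level Drug L has the lower rate, yet pooled Drug A does — Simpson's reversal.
HbA1c is recorded after the drug and is itself shifted by it — it sits on the causal path from drug to outcome. Conditioning on a mediator would strip out part of the effect we want; the pooled comparison gives the total causal effect.
So P(outcome | do(Drug A)) is just the pooled rate for Drug A: 120/480 = 0.250.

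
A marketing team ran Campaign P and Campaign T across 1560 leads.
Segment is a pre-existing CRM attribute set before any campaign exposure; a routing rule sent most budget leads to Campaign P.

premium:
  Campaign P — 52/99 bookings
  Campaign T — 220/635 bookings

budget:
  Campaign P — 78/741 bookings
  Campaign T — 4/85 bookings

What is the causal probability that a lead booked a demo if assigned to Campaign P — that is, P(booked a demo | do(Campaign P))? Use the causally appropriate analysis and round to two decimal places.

0.30

The stratified and pooled comparisons disagree (Campaign P wins within each customer segment; Campaign T wins overall), so the answer turns on the causal role of customer segment.
Customer segment differs across campaigns for reasons unrelated to any effect of the campaign itself, and it separately predicts the outcome — a classic confounder. We must compare within customer segment levels.
Standardising Campaign P to the population customer segment mix: 0.471·52/99 + 0.529·78/741 = 0.303.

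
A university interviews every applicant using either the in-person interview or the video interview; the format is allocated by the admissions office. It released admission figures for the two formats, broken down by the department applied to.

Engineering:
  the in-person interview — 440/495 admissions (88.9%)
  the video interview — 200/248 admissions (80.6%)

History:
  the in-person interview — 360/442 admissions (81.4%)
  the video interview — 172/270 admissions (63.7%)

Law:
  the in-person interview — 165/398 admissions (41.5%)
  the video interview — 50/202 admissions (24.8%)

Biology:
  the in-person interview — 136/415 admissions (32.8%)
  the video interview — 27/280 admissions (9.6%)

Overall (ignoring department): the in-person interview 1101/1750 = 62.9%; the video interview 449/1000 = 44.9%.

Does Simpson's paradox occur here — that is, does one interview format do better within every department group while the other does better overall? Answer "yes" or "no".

no

Within each department level (Engineering 88.9% vs 80.6%; History 81.4% vs 63.7%; Law 41.5% vs 24.8%; Biology 32.8% vs 9.6%), the in-person interview has the higher rate every time. Pooled: 62.9% vs 44.9% — the in-person interview has the higher rate overall. They agree.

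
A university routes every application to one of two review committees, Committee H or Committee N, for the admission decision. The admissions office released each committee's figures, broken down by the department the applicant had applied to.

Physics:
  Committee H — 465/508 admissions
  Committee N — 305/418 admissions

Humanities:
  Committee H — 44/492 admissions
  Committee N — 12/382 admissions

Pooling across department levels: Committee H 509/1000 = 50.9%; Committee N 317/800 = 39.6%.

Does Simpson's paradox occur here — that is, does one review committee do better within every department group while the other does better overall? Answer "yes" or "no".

no

Within each department level (Physics 91.5% vs 73.0%; Humanities 8.9% vs 3.1%), Committee H has the higher rate every time. Pooled: 50.9% vs 39.6% — Committee H has the higher rate overall. They agree.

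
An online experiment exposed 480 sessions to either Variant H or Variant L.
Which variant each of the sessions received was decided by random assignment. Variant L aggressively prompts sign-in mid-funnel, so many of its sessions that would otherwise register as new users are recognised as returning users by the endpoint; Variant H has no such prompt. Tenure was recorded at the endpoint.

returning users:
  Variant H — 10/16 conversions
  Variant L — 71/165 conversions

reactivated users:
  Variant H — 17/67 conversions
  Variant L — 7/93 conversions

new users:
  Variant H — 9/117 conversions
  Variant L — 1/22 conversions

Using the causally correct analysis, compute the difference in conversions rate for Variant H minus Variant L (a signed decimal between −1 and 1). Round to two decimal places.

-0.10

User tenure is downstream of the variant. One should not condition on a consequence of treatment, so the overall rates are the right comparison.
The causal difference is the pooled difference: 0.180 − 0.282 = -0.102.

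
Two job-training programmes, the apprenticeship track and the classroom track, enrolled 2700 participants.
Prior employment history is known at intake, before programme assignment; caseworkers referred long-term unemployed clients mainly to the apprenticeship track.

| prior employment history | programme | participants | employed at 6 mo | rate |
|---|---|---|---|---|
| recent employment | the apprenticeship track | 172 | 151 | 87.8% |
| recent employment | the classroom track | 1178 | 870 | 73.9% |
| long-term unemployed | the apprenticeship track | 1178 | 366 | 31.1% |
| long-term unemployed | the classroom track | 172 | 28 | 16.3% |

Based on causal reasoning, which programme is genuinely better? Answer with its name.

the apprenticeship track

Nothing the programme does changes prior employment history; the imbalance is an allocation artefact. With prior employment history also predicting the outcome, the pooled figure is confounded, and the within-stratum comparison is the causal one.
Within each level — recent employment: 87.8% vs 73.9%; long-term unemployed: 31.1% vs 16.3% — the apprenticeship track is higher every time.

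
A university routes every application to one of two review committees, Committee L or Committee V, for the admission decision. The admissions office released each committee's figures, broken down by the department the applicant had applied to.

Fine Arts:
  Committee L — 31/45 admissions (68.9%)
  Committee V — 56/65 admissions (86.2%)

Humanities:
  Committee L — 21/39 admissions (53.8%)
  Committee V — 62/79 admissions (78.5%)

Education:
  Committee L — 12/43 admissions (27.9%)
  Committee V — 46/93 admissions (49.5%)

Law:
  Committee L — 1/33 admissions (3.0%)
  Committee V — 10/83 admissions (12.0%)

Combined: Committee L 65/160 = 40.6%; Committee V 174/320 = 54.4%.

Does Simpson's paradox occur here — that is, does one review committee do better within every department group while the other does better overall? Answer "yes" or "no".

no

Within each department level (Fine Arts 68.9% vs 86.2%; Humanities 53.8% vs 78.5%; Education 27.9% vs 49.5%; Law 3.0% vs 12.0%), Committee V has the higher rate every time. Pooled: 40.6% vs 54.4% — Committee V has the higher rate overall. They agree.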